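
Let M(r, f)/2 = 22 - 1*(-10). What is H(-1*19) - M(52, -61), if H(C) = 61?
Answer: -3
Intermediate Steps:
M(r, f) = 64 (M(r, f) = 2*(22 - 1*(-10)) = 2*(22 + 10) = 2*32 = 64)
H(-1*19) - M(52, -61) = 61 - 1*64 = 61 - 64 = -3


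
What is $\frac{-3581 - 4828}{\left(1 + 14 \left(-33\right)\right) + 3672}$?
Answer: $- \frac{8409}{3211} \approx -2.6188$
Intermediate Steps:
$\frac{-3581 - 4828}{\left(1 + 14 \left(-33\right)\right) + 3672} = - \frac{8409}{\left(1 - 462\right) + 3672} = - \frac{8409}{-461 + 3672} = - \frac{8409}{3211}$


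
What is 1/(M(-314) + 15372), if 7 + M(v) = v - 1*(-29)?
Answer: 1/15080 ≈ 6.6313e-5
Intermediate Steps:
M(v) = 22 + v (M(v) = -7 + (v - 1*(-29)) = -7 + (v + 29) = -7 + (29 + v) = 22 + v)
1/(M(-314) + 15372) = 1/((22 - 314) + 15372) = 1/(-292 + 15372) = 1/15080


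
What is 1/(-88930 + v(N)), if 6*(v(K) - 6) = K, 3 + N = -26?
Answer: -6/533573 ≈ -1.1245e-5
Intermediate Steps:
N = -29 (N = -3 - 26 = -29)
v(K) = 6 + K/6
1/(-88930 + v(N)) = 1/(-88930 + (6 + (⅙)*(-29))) = 1/(-88930 + (6 - 29/6)) = 1/(-88930 + 7/6) = 1/(-533573/6) = -6/533573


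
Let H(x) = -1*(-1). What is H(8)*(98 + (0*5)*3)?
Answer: 98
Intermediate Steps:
H(x) = 1
H(8)*(98 + (0*5)*3) = 1*(98 + (0*5)*3) = 1*(98 + 0*3) = 1*(98 + 0) = 1*98 = 98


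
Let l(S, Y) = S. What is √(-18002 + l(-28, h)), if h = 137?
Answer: I*√18030 ≈ 134.28*I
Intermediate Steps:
√(-18002 + l(-28, h)) = √(-18002 - 28) = √(-18030) = I*√18030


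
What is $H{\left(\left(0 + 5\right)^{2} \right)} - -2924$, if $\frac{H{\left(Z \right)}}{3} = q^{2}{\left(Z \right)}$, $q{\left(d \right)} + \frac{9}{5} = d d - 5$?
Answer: $\frac{28735943}{25} \approx 1.1494 \cdot 10^{6}$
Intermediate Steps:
$q{\left(d \right)} = - \frac{34}{5} + d^{2}$ ($q{\left(d \right)} = - \frac{9}{5} + \left(d d - 5\right) = - \frac{9}{5} + \left(d^{2} - 5\right) = - \frac{9}{5} + \left(-5 + d^{2}\right) = - \frac{34}{5} + d^{2}$)
$H{\left(Z \right)} = 3 \left(- \frac{34}{5} + Z^{2}\right)^{2}$
$H{\left(\left(0 + 5\right)^{2} \right)} - -2924 = \frac{3 \left(-34 + 5 \left(\left(0 + 5\right)^{2}\right)^{2}\right)^{2}}{25} - -2924 = \frac{3 \left(-34 + 5 \left(5^{2}\right)^{2}\right)^{2}}{25} + 2924 = \frac{3 \left(-34 + 5 \cdot 25^{2}\right)^{2}}{25} + 2924 = \frac{3 \left(-34 + 5 \cdot 625\right)^{2}}{25} + 2924 = \frac{3 \left(-34 + 3125\right)^{2}}{25} + 2924 = \frac{3 \cdot 3091^{2}}{25} + 2924 = \frac{3}{25} \cdot 9554281 + 2924 = \frac{28662843}{25} + 2924 = \frac{28735943}{25}$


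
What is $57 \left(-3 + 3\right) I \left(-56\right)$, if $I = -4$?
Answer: $0$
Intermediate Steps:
$57 \left(-3 + 3\right) I \left(-56\right) = 57 \left(-3 + 3\right) \left(-4\right) \left(-56\right) = 57 \cdot 0 \left(-4\right) \left(-56\right) = 57 \cdot 0 \left(-56\right) = 0 \left(-56\right) = 0$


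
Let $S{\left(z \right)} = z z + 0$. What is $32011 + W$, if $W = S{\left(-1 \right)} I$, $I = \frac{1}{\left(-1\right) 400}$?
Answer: $\frac{12804399}{400} \approx 32011.0$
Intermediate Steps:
$S{\left(z \right)} = z^{2}$ ($S{\left(z \right)} = z^{2} + 0 = z^{2}$)
$I = - \frac{1}{400}$ ($I = \frac{1}{-400} = - \frac{1}{400} \approx -0.0025$)
$W = - \frac{1}{400}$ ($W = \left(-1\right)^{2} \left(- \frac{1}{400}\right) = 1 \left(- \frac{1}{400}\right) = - \frac{1}{400} \approx -0.0025$)
$32011 + W = 32011 - \frac{1}{400} = \frac{12804399}{400}$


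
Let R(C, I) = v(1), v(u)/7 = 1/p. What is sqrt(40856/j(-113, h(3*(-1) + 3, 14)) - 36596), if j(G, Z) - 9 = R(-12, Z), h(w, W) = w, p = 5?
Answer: I*sqrt(5520814)/13 ≈ 180.74*I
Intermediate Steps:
v(u) = 7/5
R(C, I) = 7/5
j(G, Z) = 52/5 (j(G, Z) = 9 + 7/5 = 52/5)
sqrt(40856/j(-113, h(3*(-1) + 3, 14)) - 36596) = sqrt(40856/(52/5) - 36596) = sqrt(40856*(5/52) - 36596) = sqrt(51070/13 - 36596) = sqrt(-424678/13) = I*sqrt(5520814)/13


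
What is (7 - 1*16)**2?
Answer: 81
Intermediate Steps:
(7 - 1*16)**2 = (7 - 16)**2 = (-9)**2 = 81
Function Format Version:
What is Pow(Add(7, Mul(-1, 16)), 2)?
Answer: 81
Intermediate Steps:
Pow(Add(7, Mul(-1, 16)), 2) = Pow(Add(7, -16), 2) = Pow(-9, 2) = 81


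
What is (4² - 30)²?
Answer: 196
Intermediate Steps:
(4² - 30)² = (16 - 30)² = (-14)² = 196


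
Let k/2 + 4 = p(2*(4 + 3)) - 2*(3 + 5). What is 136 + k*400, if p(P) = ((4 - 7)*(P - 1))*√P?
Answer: -15864 - 31200*√14 ≈ -1.3260e+5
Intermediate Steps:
p(P) = √P*(3 - 3*P) (p(P) = (-3*(-1 + P))*√P = (3 - 3*P)*√P = √P*(3 - 3*P))
k = -40 - 78*√14 (k = -8 + 2*(3*√(2*(4 + 3))*(1 - 2*(4 + 3)) - 2*(3 + 5)) = -8 + 2*(3*√(2*7)*(1 - 2*7) - 2*8) = -8 + 2*(3*√14*(1 - 1*14) - 16) = -8 + 2*(3*√14*(1 - 14) - 16) = -8 + 2*(3*√14*(-13) - 16) = -8 + 2*(-39*√14 - 16) = -8 + 2*(-16 - 39*√14) = -8 + (-32 - 78*√14) = -40 - 78*√14 ≈ -331.85)
136 + k*400 = 136 + (-40 - 78*√14)*400 = 136 + (-16000 - 31200*√14) = -15864 - 31200*√14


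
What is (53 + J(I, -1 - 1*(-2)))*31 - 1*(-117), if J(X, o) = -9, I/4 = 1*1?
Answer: 1481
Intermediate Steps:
I = 4 (I = 4*(1*1) = 4*1 = 4)
(53 + J(I, -1 - 1*(-2)))*31 - 1*(-117) = (53 - 9)*31 - 1*(-117) = 44*31 + 117 = 1364 + 117 = 1481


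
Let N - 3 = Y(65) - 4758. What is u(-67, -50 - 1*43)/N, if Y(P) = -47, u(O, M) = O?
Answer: 67/4802 ≈ 0.013953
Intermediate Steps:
N = -4802 (N = 3 + (-47 - 4758) = 3 - 4805 = -4802)
u(-67, -50 - 1*43)/N = -67/(-4802) = -67*(-1/4802) = 67/4802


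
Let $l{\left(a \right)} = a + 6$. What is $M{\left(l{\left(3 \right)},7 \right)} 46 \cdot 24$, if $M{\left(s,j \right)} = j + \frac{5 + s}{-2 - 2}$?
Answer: $3864$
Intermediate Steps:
$l{\left(a \right)} = 6 + a$
$M{\left(s,j \right)} = - \frac{5}{4} + j - \frac{s}{4}$ ($M{\left(s,j \right)} = j + \frac{5 + s}{-4} = j + \left(5 + s\right) \left(- \frac{1}{4}\right) = j - \left(\frac{5}{4} + \frac{s}{4}\right) = - \frac{5}{4} + j - \frac{s}{4}$)
$M{\left(l{\left(3 \right)},7 \right)} 46 \cdot 24 = \left(- \frac{5}{4} + 7 - \frac{6 + 3}{4}\right) 46 \cdot 24 = \left(- \frac{5}{4} + 7 - \frac{9}{4}\right) 46 \cdot 24 = \frac{7}{2} \cdot 46 \cdot 24 = 161 \cdot 24 = 3864$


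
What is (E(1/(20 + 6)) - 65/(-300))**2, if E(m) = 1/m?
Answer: 2474329/3600 ≈ 687.31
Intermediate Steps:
(E(1/(20 + 6)) - 65/(-300))**2 = (1/(1/(20 + 6)) - 65/(-300))**2 = (1/(1/26) - 65*(-1/300))**2 = (1/(1/26) + 13/60)**2 = (26 + 13/60)**2 = (1573/60)**2 = 2474329/3600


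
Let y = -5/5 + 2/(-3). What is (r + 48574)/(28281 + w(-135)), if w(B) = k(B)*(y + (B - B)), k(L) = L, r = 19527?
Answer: 68101/28506 ≈ 2.3890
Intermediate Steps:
y = -5/3 (y = -5*⅕ + 2*(-⅓) = -1 - ⅔ = -5/3 ≈ -1.6667)
w(B) = -5*B/3 (w(B) = B*(-5/3 + (B - B)) = B*(-5/3 + 0) = B*(-5/3) = -5*B/3)
(r + 48574)/(28281 + w(-135)) = (19527 + 48574)/(28281 - 5/3*(-135)) = 68101/(28281 + 225) = 68101/28506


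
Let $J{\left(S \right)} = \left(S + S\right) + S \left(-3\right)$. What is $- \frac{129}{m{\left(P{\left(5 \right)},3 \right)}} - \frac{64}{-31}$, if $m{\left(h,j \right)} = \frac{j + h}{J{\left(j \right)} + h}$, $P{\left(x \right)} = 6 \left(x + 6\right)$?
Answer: $- \frac{82507}{713} \approx -115.72$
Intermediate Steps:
$J{\left(S \right)} = - S$ ($J{\left(S \right)} = 2 S - 3 S = - S$)
$P{\left(x \right)} = 36 + 6 x$ ($P{\left(x \right)} = 6 \left(6 + x\right) = 36 + 6 x$)
$m{\left(h,j \right)} = \frac{h + j}{h - j}$ ($m{\left(h,j \right)} = \frac{j + h}{- j + h} = \frac{h + j}{h - j}$)
$- \frac{129}{m{\left(P{\left(5 \right)},3 \right)}} - \frac{64}{-31} = - \frac{129}{\frac{1}{\left(36 + 6 \cdot 5\right) - 3} \left(\left(36 + 6 \cdot 5\right) + 3\right)} - \frac{64}{-31} = - \frac{129}{\frac{1}{\left(36 + 30\right) - 3} \left(\left(36 + 30\right) + 3\right)} - - \frac{64}{31} = - \frac{129}{\frac{1}{66 - 3} \left(66 + 3\right)} + \frac{64}{31} = - \frac{129}{\frac{1}{63} \cdot 69} + \frac{64}{31} = - \frac{129}{\frac{23}{21}} + \frac{64}{31} = \left(-129\right) \frac{21}{23} + \frac{64}{31} = - \frac{2709}{23} + \frac{64}{31} = - \frac{82507}{713}$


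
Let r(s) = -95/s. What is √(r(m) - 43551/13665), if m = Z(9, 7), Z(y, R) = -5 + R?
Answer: I*√4206624490/9110 ≈ 7.1195*I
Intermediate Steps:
m = 2 (m = -5 + 7 = 2)
√(r(m) - 43551/13665) = √(-95/2 - 43551/13665) = √(-95*½ - 43551*1/13665) = √(-95/2 - 14517/4555) = √(-461759/9110) = I*√4206624490/9110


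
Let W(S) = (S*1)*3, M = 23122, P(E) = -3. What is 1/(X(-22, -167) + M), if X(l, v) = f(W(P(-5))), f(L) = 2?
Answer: 1/23124 ≈ 4.3245e-5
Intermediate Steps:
W(S) = 3*S (W(S) = S*3 = 3*S)
X(l, v) = 2
1/(X(-22, -167) + M) = 1/(2 + 23122) = 1/23124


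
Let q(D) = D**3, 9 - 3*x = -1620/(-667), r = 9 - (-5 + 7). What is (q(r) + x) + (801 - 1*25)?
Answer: 747834/667 ≈ 1121.2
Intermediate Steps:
r = 7 (r = 9 - 1*2 = 9 - 2 = 7)
x = 1461/667 (x = 3 - (-540)/(-667) = 3 - (-540)*(-1)/667 = 3 - 1/3*1620/667 = 3 - 540/667 = 1461/667 ≈ 2.1904)
(q(r) + x) + (801 - 1*25) = (7**3 + 1461/667) + (801 - 1*25) = (343 + 1461/667) + (801 - 25) = 230242/667 + 776 = 747834/667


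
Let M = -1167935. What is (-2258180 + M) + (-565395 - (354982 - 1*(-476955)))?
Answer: -4823447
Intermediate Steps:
(-2258180 + M) + (-565395 - (354982 - 1*(-476955))) = (-2258180 - 1167935) + (-565395 - (354982 - 1*(-476955))) = -3426115 + (-565395 - (354982 + 476955)) = -3426115 + (-565395 - 1*831937) = -3426115 + (-565395 - 831937) = -3426115 - 1397332 = -4823447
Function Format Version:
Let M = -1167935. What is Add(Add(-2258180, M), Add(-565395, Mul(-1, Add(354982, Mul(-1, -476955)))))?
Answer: -4823447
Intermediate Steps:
Add(Add(-2258180, M), Add(-565395, Mul(-1, Add(354982, Mul(-1, -476955))))) = Add(Add(-2258180, -1167935), Add(-565395, Mul(-1, Add(354982, Mul(-1, -476955))))) = Add(-3426115, Add(-565395, Mul(-1, Add(354982, 476955)))) = Add(-3426115, Add(-565395, Mul(-1, 831937))) = Add(-3426115, Add(-565395, -831937)) = Add(-3426115, -1397332) = -4823447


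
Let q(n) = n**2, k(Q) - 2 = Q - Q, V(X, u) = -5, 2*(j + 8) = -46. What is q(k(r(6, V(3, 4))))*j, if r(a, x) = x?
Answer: -124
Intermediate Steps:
j = -31 (j = -8 + (1/2)*(-46) = -8 - 23 = -31)
k(Q) = 2 (k(Q) = 2 + (Q - Q) = 2 + 0 = 2)
q(k(r(6, V(3, 4))))*j = 2**2*(-31) = 4*(-31) = -124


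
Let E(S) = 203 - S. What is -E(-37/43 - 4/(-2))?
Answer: -8680/43 ≈ -201.86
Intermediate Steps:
-E(-37/43 - 4/(-2)) = -(203 - (-37/43 - 4/(-2))) = -(203 - (-37*1/43 - 4*(-½))) = -(203 - (-37/43 + 2)) = -(203 - 1*49/43) = -(203 - 49/43) = -1*8680/43 = -8680/43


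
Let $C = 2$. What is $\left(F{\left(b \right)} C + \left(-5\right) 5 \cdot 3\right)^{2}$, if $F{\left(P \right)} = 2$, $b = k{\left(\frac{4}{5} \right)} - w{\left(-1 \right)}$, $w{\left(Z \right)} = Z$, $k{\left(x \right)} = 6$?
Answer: $5041$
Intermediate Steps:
$b = 7$ ($b = 6 - -1 = 6 + 1 = 7$)
$\left(F{\left(b \right)} C + \left(-5\right) 5 \cdot 3\right)^{2} = \left(2 \cdot 2 + \left(-5\right) 5 \cdot 3\right)^{2} = \left(4 - 75\right)^{2} = \left(-71\right)^{2} = 5041$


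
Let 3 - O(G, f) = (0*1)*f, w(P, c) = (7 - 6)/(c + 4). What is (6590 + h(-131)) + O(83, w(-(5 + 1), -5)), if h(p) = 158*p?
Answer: -14105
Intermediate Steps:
w(P, c) = 1/(4 + c)
O(G, f) = 3 (O(G, f) = 3 - 0*1*f = 3 - 0*f = 3 - 1*0 = 3 + 0 = 3)
(6590 + h(-131)) + O(83, w(-(5 + 1), -5)) = (6590 + 158*(-131)) + 3 = (6590 - 20698) + 3 = -14108 + 3 = -14105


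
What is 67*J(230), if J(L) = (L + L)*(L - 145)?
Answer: 2619700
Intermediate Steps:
J(L) = 2*L*(-145 + L) (J(L) = (2*L)*(-145 + L) = 2*L*(-145 + L))
67*J(230) = 67*(2*230*(-145 + 230)) = 67*(2*230*85) = 67*39100 = 2619700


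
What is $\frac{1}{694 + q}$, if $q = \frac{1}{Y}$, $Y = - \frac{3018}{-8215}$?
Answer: $\frac{3018}{2102707} \approx 0.0014353$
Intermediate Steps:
$Y = \frac{3018}{8215}$ ($Y = \left(-3018\right) \left(- \frac{1}{8215}\right) = \frac{3018}{8215} \approx 0.36738$)
$q = \frac{8215}{3018}$ ($q = \frac{1}{\frac{3018}{8215}} = \frac{8215}{3018} \approx 2.722$)
$\frac{1}{694 + q} = \frac{1}{694 + \frac{8215}{3018}} = \frac{1}{\frac{2102707}{3018}} = \frac{3018}{2102707}$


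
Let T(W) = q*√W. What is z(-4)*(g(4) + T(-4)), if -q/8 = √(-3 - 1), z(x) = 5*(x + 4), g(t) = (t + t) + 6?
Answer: 0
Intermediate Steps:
g(t) = 6 + 2*t (g(t) = 2*t + 6 = 6 + 2*t)
z(x) = 20 + 5*x (z(x) = 5*(4 + x) = 20 + 5*x)
q = -16*I (q = -8*√(-3 - 1) = -16*I ≈ -16.0*I)
T(W) = -16*I*√W (T(W) = (-16*I)*√W = -16*I*√W)
z(-4)*(g(4) + T(-4)) = (20 + 5*(-4))*((6 + 2*4) - 16*I*√(-4)) = (20 - 20)*((6 + 8) - 16*I*2*I) = 0*(14 + 32) = 0*46 = 0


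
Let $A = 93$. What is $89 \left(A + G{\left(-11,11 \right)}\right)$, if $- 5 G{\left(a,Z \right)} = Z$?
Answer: $\frac{40406}{5} \approx 8081.2$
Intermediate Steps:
$G{\left(a,Z \right)} = - \frac{Z}{5}$
$89 \left(A + G{\left(-11,11 \right)}\right) = 89 \left(93 - \frac{11}{5}\right) = 89 \cdot \frac{454}{5} = \frac{40406}{5}$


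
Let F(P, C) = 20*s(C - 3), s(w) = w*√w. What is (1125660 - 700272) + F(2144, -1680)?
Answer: 425388 - 100980*I*√187 ≈ 4.2539e+5 - 1.3809e+6*I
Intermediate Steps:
s(w) = w^(3/2)
F(P, C) = 20*(-3 + C)^(3/2) (F(P, C) = 20*(C - 3)^(3/2) = 20*(-3 + C)^(3/2))
(1125660 - 700272) + F(2144, -1680) = (1125660 - 700272) + 20*(-3 - 1680)^(3/2) = 425388 + 20*(-1683)^(3/2) = 425388 + 20*(-5049*I*√187) = 425388 - 100980*I*√187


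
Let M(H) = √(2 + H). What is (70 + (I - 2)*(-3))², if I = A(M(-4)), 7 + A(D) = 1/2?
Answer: 36481/4 ≈ 9120.3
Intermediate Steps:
A(D) = -13/2 (A(D) = -7 + 1/2 = -7 + ½ = -13/2)
I = -13/2 ≈ -6.5000
(70 + (I - 2)*(-3))² = (70 + (-13/2 - 2)*(-3))² = (70 - 17/2*(-3))² = (70 + 51/2)² = (191/2)² = 36481/4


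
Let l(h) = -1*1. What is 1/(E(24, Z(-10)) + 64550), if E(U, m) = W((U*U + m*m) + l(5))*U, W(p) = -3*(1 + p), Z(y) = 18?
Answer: -1/250 ≈ -0.0040000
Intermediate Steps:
l(h) = -1
W(p) = -3 - 3*p
E(U, m) = U*(-3*U**2 - 3*m**2) (E(U, m) = (-3 - 3*((U*U + m*m) - 1))*U = (-3 - 3*((U**2 + m**2) - 1))*U = (-3 - 3*(-1 + U**2 + m**2))*U = (-3 + (3 - 3*U**2 - 3*m**2))*U = (-3*U**2 - 3*m**2)*U = U*(-3*U**2 - 3*m**2))
1/(E(24, Z(-10)) + 64550) = 1/(-3*24*(24**2 + 18**2) + 64550) = 1/(-3*24*(576 + 324) + 64550) = 1/(-3*24*900 + 64550) = 1/(-64800 + 64550) = 1/(-250) = -1/250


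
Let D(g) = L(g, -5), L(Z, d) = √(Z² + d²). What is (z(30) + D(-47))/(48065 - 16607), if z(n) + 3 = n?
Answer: 9/10486 + √2234/31458 ≈ 0.0023608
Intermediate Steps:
z(n) = -3 + n
D(g) = √(25 + g²) (D(g) = √(g² + (-5)²) = √(g² + 25) = √(25 + g²))
(z(30) + D(-47))/(48065 - 16607) = ((-3 + 30) + √(25 + (-47)²))/(48065 - 16607) = (27 + √(25 + 2209))/31458 = (27 + √2234)*(1/31458) = 9/10486 + √2234/31458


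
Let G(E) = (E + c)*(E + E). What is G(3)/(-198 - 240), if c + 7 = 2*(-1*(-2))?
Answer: 0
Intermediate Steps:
c = -3 (c = -7 + 2*(-1*(-2)) = -7 + 2*2 = -7 + 4 = -3)
G(E) = 2*E*(-3 + E) (G(E) = (E - 3)*(E + E) = (-3 + E)*(2*E) = 2*E*(-3 + E))
G(3)/(-198 - 240) = (2*3*(-3 + 3))/(-198 - 240) = (2*3*0)/(-438) = 0*(-1/438) = 0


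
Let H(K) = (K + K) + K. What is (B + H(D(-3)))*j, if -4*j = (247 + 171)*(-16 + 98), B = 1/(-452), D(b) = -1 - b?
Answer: -23230559/452 ≈ -51395.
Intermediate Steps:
H(K) = 3*K (H(K) = 2*K + K = 3*K)
B = -1/452 ≈ -0.0022124
j = -8569 (j = -(247 + 171)*(-16 + 98)/4 = -209*82/2 = -¼*34276 = -8569)
(B + H(D(-3)))*j = (-1/452 + 3*(-1 - 1*(-3)))*(-8569) = (-1/452 + 3*(-1 + 3))*(-8569) = (-1/452 + 3*2)*(-8569) = (-1/452 + 6)*(-8569) = (2711/452)*(-8569) = -23230559/452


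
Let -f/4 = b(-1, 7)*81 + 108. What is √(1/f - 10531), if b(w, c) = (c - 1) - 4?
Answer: I*√341204430/180 ≈ 102.62*I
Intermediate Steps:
b(w, c) = -5 + c (b(w, c) = (-1 + c) - 4 = -5 + c)
f = -1080 (f = -4*((-5 + 7)*81 + 108) = -4*(2*81 + 108) = -4*(162 + 108) = -4*270 = -1080)
√(1/f - 10531) = √(1/(-1080) - 10531) = √(-1/1080 - 10531) = √(-11373481/1080) = I*√341204430/180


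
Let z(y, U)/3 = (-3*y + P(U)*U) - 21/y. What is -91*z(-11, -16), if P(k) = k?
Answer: -873600/11 ≈ -79418.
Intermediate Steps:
z(y, U) = -63/y - 9*y + 3*U² (z(y, U) = 3*((-3*y + U*U) - 21/y) = 3*((-3*y + U²) - 21/y) = 3*((U² - 3*y) - 21/y) = 3*(U² - 21/y - 3*y) = -63/y - 9*y + 3*U²)
-91*z(-11, -16) = -91*(-63/(-11) - 9*(-11) + 3*(-16)²) = -91*(-63*(-1/11) + 99 + 3*256) = -91*(63/11 + 99 + 768) = -91*9600/11 = -873600/11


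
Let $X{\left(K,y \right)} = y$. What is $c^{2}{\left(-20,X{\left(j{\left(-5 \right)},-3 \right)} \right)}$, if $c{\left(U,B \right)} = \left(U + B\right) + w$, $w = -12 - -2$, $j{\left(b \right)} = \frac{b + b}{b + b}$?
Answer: $1089$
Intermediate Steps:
$j{\left(b \right)} = 1$ ($j{\left(b \right)} = \frac{2 b}{2 b} = 2 b \frac{1}{2 b} = 1$)
$w = -10$ ($w = -12 + 2 = -10$)
$c{\left(U,B \right)} = -10 + B + U$ ($c{\left(U,B \right)} = \left(U + B\right) - 10 = \left(B + U\right) - 10 = -10 + B + U$)
$c^{2}{\left(-20,X{\left(j{\left(-5 \right)},-3 \right)} \right)} = \left(-10 - 3 - 20\right)^{2} = \left(-33\right)^{2} = 1089$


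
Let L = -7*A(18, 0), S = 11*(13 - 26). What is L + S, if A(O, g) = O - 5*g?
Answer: -269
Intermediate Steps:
S = -143 (S = 11*(-13) = -143)
L = -126 (L = -7*(18 - 5*0) = -7*(18 + 0) = -7*18 = -126)
L + S = -126 - 143 = -269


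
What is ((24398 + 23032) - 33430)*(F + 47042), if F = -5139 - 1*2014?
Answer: 558446000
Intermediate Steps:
F = -7153 (F = -5139 - 2014 = -7153)
((24398 + 23032) - 33430)*(F + 47042) = ((24398 + 23032) - 33430)*(-7153 + 47042) = (47430 - 33430)*39889 = 14000*39889 = 558446000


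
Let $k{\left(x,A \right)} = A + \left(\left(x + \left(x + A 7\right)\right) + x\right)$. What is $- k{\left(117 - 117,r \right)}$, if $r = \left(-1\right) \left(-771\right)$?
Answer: $-6168$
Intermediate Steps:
$r = 771$
$k{\left(x,A \right)} = 3 x + 8 A$ ($k{\left(x,A \right)} = A + \left(\left(x + \left(x + 7 A\right)\right) + x\right) = A + \left(\left(2 x + 7 A\right) + x\right) = A + \left(3 x + 7 A\right) = 3 x + 8 A$)
$- k{\left(117 - 117,r \right)} = - (3 \left(117 - 117\right) + 8 \cdot 771) = - (3 \cdot 0 + 6168) = - (0 + 6168) = \left(-1\right) 6168 = -6168$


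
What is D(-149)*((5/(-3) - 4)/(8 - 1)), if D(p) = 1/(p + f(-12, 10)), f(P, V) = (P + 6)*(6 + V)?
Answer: 17/5145 ≈ 0.0033042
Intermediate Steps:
f(P, V) = (6 + P)*(6 + V)
D(p) = 1/(-96 + p) (D(p) = 1/(p + (36 + 6*(-12) + 6*10 - 12*10)) = 1/(p + (36 - 72 + 60 - 120)) = 1/(p - 96) = 1/(-96 + p))
D(-149)*((5/(-3) - 4)/(8 - 1)) = ((5/(-3) - 4)/(8 - 1))/(-96 - 149) = ((5*(-⅓) - 4)/7)/(-245) = -(-5/3 - 4)/(245*7) = -(-17)/(735*7) = -1/245*(-17/21) = 17/5145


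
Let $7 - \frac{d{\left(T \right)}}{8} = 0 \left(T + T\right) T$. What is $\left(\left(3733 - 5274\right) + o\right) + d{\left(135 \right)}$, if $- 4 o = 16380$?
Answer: $-5580$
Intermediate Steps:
$o = -4095$ ($o = \left(- \frac{1}{4}\right) 16380 = -4095$)
$d{\left(T \right)} = 56$ ($d{\left(T \right)} = 56 - 8 \cdot 0 \left(T + T\right) T = 56 - 8 \cdot 0 \cdot 2 T T = 56 - 8 \cdot 0 T = 56 - 0 = 56 + 0 = 56$)
$\left(\left(3733 - 5274\right) + o\right) + d{\left(135 \right)} = \left(\left(3733 - 5274\right) - 4095\right) + 56 = \left(-1541 - 4095\right) + 56 = -5636 + 56 = -5580$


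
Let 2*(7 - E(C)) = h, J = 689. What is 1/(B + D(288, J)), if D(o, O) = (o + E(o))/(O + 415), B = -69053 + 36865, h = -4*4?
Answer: -368/11845083 ≈ -3.1068e-5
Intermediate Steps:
h = -16
B = -32188
E(C) = 15 (E(C) = 7 - 1/2*(-16) = 7 + 8 = 15)
D(o, O) = (15 + o)/(415 + O) (D(o, O) = (o + 15)/(O + 415) = (15 + o)/(415 + O))
1/(B + D(288, J)) = 1/(-32188 + (15 + 288)/(415 + 689)) = 1/(-32188 + 303/1104) = 1/(-32188 + (1/1104)*303) = 1/(-32188 + 101/368) = 1/(-11845083/368) = -368/11845083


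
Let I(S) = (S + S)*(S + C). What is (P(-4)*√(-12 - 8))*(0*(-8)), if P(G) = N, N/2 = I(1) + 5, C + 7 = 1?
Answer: 0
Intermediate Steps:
C = -6 (C = -7 + 1 = -6)
I(S) = 2*S*(-6 + S) (I(S) = (S + S)*(S - 6) = (2*S)*(-6 + S) = 2*S*(-6 + S))
N = -10 (N = 2*(2*1*(-6 + 1) + 5) = 2*(2*1*(-5) + 5) = 2*(-10 + 5) = 2*(-5) = -10)
P(G) = -10
(P(-4)*√(-12 - 8))*(0*(-8)) = (-10*√(-12 - 8))*(0*(-8)) = -20*I*√5*0 = 0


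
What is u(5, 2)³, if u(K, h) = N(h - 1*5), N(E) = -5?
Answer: -125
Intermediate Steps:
u(K, h) = -5
u(5, 2)³ = (-5)³ = -125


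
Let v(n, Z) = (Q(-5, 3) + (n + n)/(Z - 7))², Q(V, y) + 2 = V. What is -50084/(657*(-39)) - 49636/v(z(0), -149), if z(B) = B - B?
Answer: -1269369112/1255527 ≈ -1011.0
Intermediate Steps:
Q(V, y) = -2 + V
z(B) = 0
v(n, Z) = (-7 + 2*n/(-7 + Z))² (v(n, Z) = ((-2 - 5) + (n + n)/(Z - 7))² = (-7 + (2*n)/(-7 + Z))² = (-7 + 2*n/(-7 + Z))²)
-50084/(657*(-39)) - 49636/v(z(0), -149) = -50084/(657*(-39)) - 49636*(-7 - 149)²/(49 - 7*(-149) + 2*0)² = -50084/(-25623) - 49636*24336/(49 + 1043 + 0)² = -50084*(-1/25623) - 49636/((1/24336)*1092²) = 50084/25623 - 49636/((1/24336)*1192464) = 50084/25623 - 49636/49 = -1269369112/1255527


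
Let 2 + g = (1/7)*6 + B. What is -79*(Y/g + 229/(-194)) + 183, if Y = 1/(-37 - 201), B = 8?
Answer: 43739551/158304 ≈ 276.30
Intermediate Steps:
Y = -1/238 (Y = 1/(-238) = -1/238 ≈ -0.0042017)
g = 48/7 (g = -2 + ((1/7)*6 + 8) = -2 + ((1*(⅐))*6 + 8) = -2 + ((⅐)*6 + 8) = -2 + (6/7 + 8) = -2 + 62/7 = 48/7 ≈ 6.8571)
-79*(Y/g + 229/(-194)) + 183 = -79*(-1/(238*48/7) + 229/(-194)) + 183 = -79*(-1/238*7/48 + 229*(-1/194)) + 183 = -79*(-1/1632 - 229/194) + 183 = -79*(-186961/158304) + 183 = 14769919/158304 + 183 = 43739551/158304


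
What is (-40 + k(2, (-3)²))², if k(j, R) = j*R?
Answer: 484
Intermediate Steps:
k(j, R) = R*j
(-40 + k(2, (-3)²))² = (-40 + (-3)²*2)² = (-40 + 9*2)² = (-40 + 18)² = (-22)² = 484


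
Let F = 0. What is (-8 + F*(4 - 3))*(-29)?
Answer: 232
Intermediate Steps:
(-8 + F*(4 - 3))*(-29) = (-8 + 0*(4 - 3))*(-29) = (-8 + 0*1)*(-29) = (-8 + 0)*(-29) = -8*(-29) = 232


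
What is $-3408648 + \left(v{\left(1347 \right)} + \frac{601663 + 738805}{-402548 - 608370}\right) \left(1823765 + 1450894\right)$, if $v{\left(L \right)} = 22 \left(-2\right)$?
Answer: $- \frac{76746777602802}{505459} \approx -1.5184 \cdot 10^{8}$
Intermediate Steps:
$v{\left(L \right)} = -44$
$-3408648 + \left(v{\left(1347 \right)} + \frac{601663 + 738805}{-402548 - 608370}\right) \left(1823765 + 1450894\right) = -3408648 + \left(-44 + \frac{601663 + 738805}{-402548 - 608370}\right) \left(1823765 + 1450894\right) = -3408648 + \left(-44 + \frac{1340468}{-1010918}\right) 3274659 = -3408648 + \left(-44 + 1340468 \left(- \frac{1}{1010918}\right)\right) 3274659 = -3408648 + \left(-44 - \frac{670234}{505459}\right) 3274659 = -3408648 - \frac{75023845793370}{505459} = - \frac{76746777602802}{505459}$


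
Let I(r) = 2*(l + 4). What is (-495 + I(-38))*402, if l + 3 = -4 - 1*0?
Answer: -201402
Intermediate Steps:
l = -7 (l = -3 + (-4 - 1*0) = -3 + (-4 + 0) = -3 - 4 = -7)
I(r) = -6 (I(r) = 2*(-7 + 4) = 2*(-3) = -6)
(-495 + I(-38))*402 = (-495 - 6)*402 = -501*402 = -201402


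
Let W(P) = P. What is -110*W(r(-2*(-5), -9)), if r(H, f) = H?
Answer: -1100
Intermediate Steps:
-110*W(r(-2*(-5), -9)) = -(-220)*(-5) = -110*10 = -1100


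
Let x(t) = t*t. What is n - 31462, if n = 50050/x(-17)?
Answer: -9042468/289 ≈ -31289.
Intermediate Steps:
x(t) = t**2
n = 50050/289 (n = 50050/((-17)**2) = 50050/289 ≈ 173.18)
n - 31462 = 50050/289 - 31462 = -9042468/289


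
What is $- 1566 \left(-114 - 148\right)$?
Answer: $410292$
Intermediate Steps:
$- 1566 \left(-114 - 148\right) = \left(-1566\right) \left(-262\right) = 410292$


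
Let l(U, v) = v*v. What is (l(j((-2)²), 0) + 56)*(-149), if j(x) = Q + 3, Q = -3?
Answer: -8344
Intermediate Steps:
j(x) = 0 (j(x) = -3 + 3 = 0)
l(U, v) = v²
(l(j((-2)²), 0) + 56)*(-149) = (0² + 56)*(-149) = (0 + 56)*(-149) = 56*(-149) = -8344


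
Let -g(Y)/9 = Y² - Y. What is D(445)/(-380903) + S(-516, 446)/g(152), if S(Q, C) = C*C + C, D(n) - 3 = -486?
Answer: -549549359/570162108 ≈ -0.96385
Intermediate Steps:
D(n) = -483 (D(n) = 3 - 486 = -483)
S(Q, C) = C + C² (S(Q, C) = C² + C = C + C²)
g(Y) = -9*Y² + 9*Y (g(Y) = -9*(Y² - Y) = -9*Y² + 9*Y)
D(445)/(-380903) + S(-516, 446)/g(152) = -483/(-380903) + (446*(1 + 446))/((9*152*(1 - 1*152))) = -483*(-1/380903) + (446*447)/((9*152*(1 - 152))) = 21/16561 + 199362/((9*152*(-151))) = 21/16561 + 199362/(-206568) = 21/16561 + 199362*(-1/206568) = 21/16561 - 33227/34428 = -549549359/570162108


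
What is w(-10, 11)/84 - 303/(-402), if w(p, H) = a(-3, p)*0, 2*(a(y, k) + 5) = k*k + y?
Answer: 101/134 ≈ 0.75373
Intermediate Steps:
a(y, k) = -5 + y/2 + k²/2 (a(y, k) = -5 + (k*k + y)/2 = -5 + (k² + y)/2 = -5 + (y + k²)/2 = -5 + (y/2 + k²/2) = -5 + y/2 + k²/2)
w(p, H) = 0 (w(p, H) = (-5 + (½)*(-3) + p²/2)*0 = (-5 - 3/2 + p²/2)*0 = (-13/2 + p²/2)*0 = 0)
w(-10, 11)/84 - 303/(-402) = 0/84 - 303/(-402) = 0*(1/84) - 303*(-1/402) = 0 + 101/134 = 101/134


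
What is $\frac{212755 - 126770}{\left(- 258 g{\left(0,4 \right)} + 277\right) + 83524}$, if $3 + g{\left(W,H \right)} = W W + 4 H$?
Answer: $\frac{85985}{80447} \approx 1.0688$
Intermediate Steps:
$g{\left(W,H \right)} = -3 + W^{2} + 4 H$ ($g{\left(W,H \right)} = -3 + \left(W W + 4 H\right) = -3 + \left(W^{2} + 4 H\right) = -3 + W^{2} + 4 H$)
$\frac{212755 - 126770}{\left(- 258 g{\left(0,4 \right)} + 277\right) + 83524} = \frac{212755 - 126770}{\left(- 258 \left(-3 + 0^{2} + 4 \cdot 4\right) + 277\right) + 83524} = \frac{85985}{\left(- 258 \left(-3 + 0 + 16\right) + 277\right) + 83524} = \frac{85985}{\left(\left(-258\right) 13 + 277\right) + 83524} = \frac{85985}{\left(-3354 + 277\right) + 83524} = \frac{85985}{-3077 + 83524} = \frac{85985}{80447}$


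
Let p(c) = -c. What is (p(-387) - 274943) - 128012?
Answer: -402568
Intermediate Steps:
(p(-387) - 274943) - 128012 = (-1*(-387) - 274943) - 128012 = (387 - 274943) - 128012 = -274556 - 128012 = -402568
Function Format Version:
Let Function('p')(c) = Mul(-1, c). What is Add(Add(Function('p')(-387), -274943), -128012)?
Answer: -402568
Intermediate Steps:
Add(Add(Function('p')(-387), -274943), -128012) = Add(Add(Mul(-1, -387), -274943), -128012) = Add(Add(387, -274943), -128012) = Add(-274556, -128012) = -402568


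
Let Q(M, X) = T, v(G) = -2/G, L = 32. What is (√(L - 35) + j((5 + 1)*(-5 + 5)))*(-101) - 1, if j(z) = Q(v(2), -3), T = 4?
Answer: -405 - 101*I*√3 ≈ -405.0 - 174.94*I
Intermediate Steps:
Q(M, X) = 4
j(z) = 4
(√(L - 35) + j((5 + 1)*(-5 + 5)))*(-101) - 1 = (√(32 - 35) + 4)*(-101) - 1 = (√(-3) + 4)*(-101) - 1 = (I*√3 + 4)*(-101) - 1 = (4 + I*√3)*(-101) - 1 = (-404 - 101*I*√3) - 1 = -405 - 101*I*√3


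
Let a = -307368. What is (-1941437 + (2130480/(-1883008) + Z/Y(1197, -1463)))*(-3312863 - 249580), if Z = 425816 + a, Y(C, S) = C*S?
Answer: 757797831381248447035/109567528 ≈ 6.9163e+12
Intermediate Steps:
Z = 118448 (Z = 425816 - 307368 = 118448)
(-1941437 + (2130480/(-1883008) + Z/Y(1197, -1463)))*(-3312863 - 249580) = (-1941437 + (2130480/(-1883008) + 118448/((1197*(-1463)))))*(-3312863 - 249580) = (-1941437 + (2130480*(-1/1883008) + 118448/(-1751211)))*(-3562443) = (-1941437 + (-133155/117688 + 118448*(-1/1751211)))*(-3562443) = (-1941437 + (-133155/117688 - 10768/159201))*(-3562443) = (-1941437 - 22465673539/18736047288)*(-3562443) = -36374877904346395/18736047288*(-3562443) = 757797831381248447035/109567528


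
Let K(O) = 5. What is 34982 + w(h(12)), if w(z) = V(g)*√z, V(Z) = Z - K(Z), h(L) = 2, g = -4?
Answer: 34982 - 9*√2 ≈ 34969.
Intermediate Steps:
V(Z) = -5 + Z (V(Z) = Z - 1*5 = Z - 5 = -5 + Z)
w(z) = -9*√z (w(z) = (-5 - 4)*√z = -9*√z)
34982 + w(h(12)) = 34982 - 9*√2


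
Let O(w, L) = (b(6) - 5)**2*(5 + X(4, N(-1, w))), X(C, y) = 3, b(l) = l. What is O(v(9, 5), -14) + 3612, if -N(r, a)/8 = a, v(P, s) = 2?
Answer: 3620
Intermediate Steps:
N(r, a) = -8*a
O(w, L) = 8 (O(w, L) = (6 - 5)**2*(5 + 3) = 1**2*8 = 1*8 = 8)
O(v(9, 5), -14) + 3612 = 8 + 3612 = 3620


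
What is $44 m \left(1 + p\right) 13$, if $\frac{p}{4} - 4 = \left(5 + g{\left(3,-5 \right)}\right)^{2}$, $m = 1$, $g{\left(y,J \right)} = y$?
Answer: $156156$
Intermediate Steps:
$p = 272$ ($p = 16 + 4 \left(5 + 3\right)^{2} = 16 + 4 \cdot 8^{2} = 16 + 4 \cdot 64 = 16 + 256 = 272$)
$44 m \left(1 + p\right) 13 = 44 \cdot 1 \left(1 + 272\right) 13 = 44 \cdot 1 \cdot 273 \cdot 13 = 44 \cdot 273 \cdot 13 = 12012 \cdot 13 = 156156$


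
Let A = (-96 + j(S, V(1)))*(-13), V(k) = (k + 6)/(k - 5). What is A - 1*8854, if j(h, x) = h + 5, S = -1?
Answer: -7658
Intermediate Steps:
V(k) = (6 + k)/(-5 + k)
j(h, x) = 5 + h
A = 1196 (A = (-96 + (5 - 1))*(-13) = (-96 + 4)*(-13) = -92*(-13) = 1196)
A - 1*8854 = 1196 - 1*8854 = 1196 - 8854 = -7658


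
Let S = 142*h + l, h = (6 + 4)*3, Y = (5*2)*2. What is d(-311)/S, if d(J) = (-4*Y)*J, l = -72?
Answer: 6220/1047 ≈ 5.9408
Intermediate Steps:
Y = 20 (Y = 10*2 = 20)
d(J) = -80*J (d(J) = (-4*20)*J = -80*J)
h = 30 (h = 10*3 = 30)
S = 4188 (S = 142*30 - 72 = 4260 - 72 = 4188)
d(-311)/S = -80*(-311)/4188 = 24880*(1/4188) = 6220/1047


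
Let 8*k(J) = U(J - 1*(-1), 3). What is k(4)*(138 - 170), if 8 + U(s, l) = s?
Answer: 12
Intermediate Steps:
U(s, l) = -8 + s
k(J) = -7/8 + J/8 (k(J) = (-8 + (J - 1*(-1)))/8 = (-8 + (J + 1))/8 = (-8 + (1 + J))/8 = (-7 + J)/8 = -7/8 + J/8)
k(4)*(138 - 170) = (-7/8 + (⅛)*4)*(138 - 170) = (-7/8 + ½)*(-32) = -3/8*(-32) = 12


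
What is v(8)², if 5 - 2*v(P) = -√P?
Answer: 33/4 + 5*√2 ≈ 15.321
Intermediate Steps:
v(P) = 5/2 + √P/2 (v(P) = 5/2 - (-1)*√P/2 = 5/2 + √P/2)
v(8)² = (5/2 + √8/2)² = (5/2 + (2*√2)/2)² = (5/2 + √2)²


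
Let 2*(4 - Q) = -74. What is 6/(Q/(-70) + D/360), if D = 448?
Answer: 756/83 ≈ 9.1084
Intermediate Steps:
Q = 41 (Q = 4 - 1/2*(-74) = 4 + 37 = 41)
6/(Q/(-70) + D/360) = 6/(41/(-70) + 448/360) = 6/(41*(-1/70) + 448*(1/360)) = 6/(-41/70 + 56/45) = 6/(83/126) = 6*(126/83) = 756/83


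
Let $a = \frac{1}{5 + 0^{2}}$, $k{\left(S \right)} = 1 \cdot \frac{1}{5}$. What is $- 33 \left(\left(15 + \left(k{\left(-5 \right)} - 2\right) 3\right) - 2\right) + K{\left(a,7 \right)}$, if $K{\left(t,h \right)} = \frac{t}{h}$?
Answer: $- \frac{8777}{35} \approx -250.77$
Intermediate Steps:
$k{\left(S \right)} = \frac{1}{5}$ ($k{\left(S \right)} = 1 \cdot \frac{1}{5} = \frac{1}{5}$)
$a = \frac{1}{5}$ ($a = \frac{1}{5 + 0} = \frac{1}{5} \approx 0.2$)
$- 33 \left(\left(15 + \left(k{\left(-5 \right)} - 2\right) 3\right) - 2\right) + K{\left(a,7 \right)} = - 33 \left(\left(15 + \left(\frac{1}{5} - 2\right) 3\right) - 2\right) + \frac{1}{5 \cdot 7} = - 33 \left(\left(15 - \frac{27}{5}\right) - 2\right) + \frac{1}{5} \cdot \frac{1}{7} = - 33 \left(\left(15 - \frac{27}{5}\right) - 2\right) + \frac{1}{35} = - 33 \left(\frac{48}{5} - 2\right) + \frac{1}{35} = \left(-33\right) \frac{38}{5} + \frac{1}{35} = - \frac{1254}{5} + \frac{1}{35} = - \frac{8777}{35}$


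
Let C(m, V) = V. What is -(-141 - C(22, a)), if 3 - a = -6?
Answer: 150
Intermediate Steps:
a = 9 (a = 3 - 1*(-6) = 3 + 6 = 9)
-(-141 - C(22, a)) = -(-141 - 1*9) = -(-141 - 9) = -1*(-150) = 150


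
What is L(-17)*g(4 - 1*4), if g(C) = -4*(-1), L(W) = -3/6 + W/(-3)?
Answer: 62/3 ≈ 20.667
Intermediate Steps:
L(W) = -½ - W/3 (L(W) = -3*⅙ + W*(-⅓) = -½ - W/3)
g(C) = 4
L(-17)*g(4 - 1*4) = (-½ - ⅓*(-17))*4 = (-½ + 17/3)*4 = (31/6)*4 = 62/3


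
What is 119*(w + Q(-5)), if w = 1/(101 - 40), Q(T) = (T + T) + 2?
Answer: -57953/61 ≈ -950.05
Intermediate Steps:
Q(T) = 2 + 2*T (Q(T) = 2*T + 2 = 2 + 2*T)
w = 1/61 ≈ 0.016393
119*(w + Q(-5)) = 119*(1/61 + (2 + 2*(-5))) = 119*(1/61 + (2 - 10)) = 119*(1/61 - 8) = 119*(-487/61) = -57953/61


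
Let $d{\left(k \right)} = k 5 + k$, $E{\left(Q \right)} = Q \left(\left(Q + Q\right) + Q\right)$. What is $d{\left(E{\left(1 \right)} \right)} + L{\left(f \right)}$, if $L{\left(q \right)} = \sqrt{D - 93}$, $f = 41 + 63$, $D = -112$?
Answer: $18 + i \sqrt{205} \approx 18.0 + 14.318 i$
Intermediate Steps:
$E{\left(Q \right)} = 3 Q^{2}$ ($E{\left(Q \right)} = Q \left(2 Q + Q\right) = Q 3 Q = 3 Q^{2}$)
$d{\left(k \right)} = 6 k$ ($d{\left(k \right)} = 5 k + k = 6 k$)
$f = 104$
$L{\left(q \right)} = i \sqrt{205}$ ($L{\left(q \right)} = \sqrt{-112 - 93} = \sqrt{-205} = i \sqrt{205}$)
$d{\left(E{\left(1 \right)} \right)} + L{\left(f \right)} = 6 \cdot 3 \cdot 1^{2} + i \sqrt{205} = 6 \cdot 3 \cdot 1 + i \sqrt{205} = 6 \cdot 3 + i \sqrt{205} = 18 + i \sqrt{205}$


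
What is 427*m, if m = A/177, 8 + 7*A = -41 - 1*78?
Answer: -7747/177 ≈ -43.768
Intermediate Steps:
A = -127/7 (A = -8/7 + (-41 - 1*78)/7 = -8/7 + (-41 - 78)/7 = -8/7 + (⅐)*(-119) = -8/7 - 17 = -127/7 ≈ -18.143)
m = -127/1239 (m = -127/7/177 = -127/7*1/177 = -127/1239 ≈ -0.10250)
427*m = 427*(-127/1239) = -7747/177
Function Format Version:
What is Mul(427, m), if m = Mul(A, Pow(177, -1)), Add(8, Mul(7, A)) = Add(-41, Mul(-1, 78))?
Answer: Rational(-7747, 177) ≈ -43.768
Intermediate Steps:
A = Rational(-127, 7) (A = Add(Rational(-8, 7), Mul(Rational(1, 7), Add(-41, Mul(-1, 78)))) = Add(Rational(-8, 7), Mul(Rational(1, 7), Add(-41, -78))) = Add(Rational(-8, 7), Mul(Rational(1, 7), -119)) = Add(Rational(-8, 7), -17) = Rational(-127, 7) ≈ -18.143)
m = Rational(-127, 1239) (m = Mul(Rational(-127, 7), Pow(177, -1)) = Mul(Rational(-127, 7), Rational(1, 177)) = Rational(-127, 1239) ≈ -0.10250)
Mul(427, m) = Mul(427, Rational(-127, 1239)) = Rational(-7747, 177)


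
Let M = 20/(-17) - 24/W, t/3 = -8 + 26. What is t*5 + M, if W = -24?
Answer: 4587/17 ≈ 269.82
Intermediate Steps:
t = 54 (t = 3*(-8 + 26) = 3*18 = 54)
M = -3/17 (M = 20/(-17) - 24/(-24) = 20*(-1/17) - 24*(-1/24) = -20/17 + 1 = -3/17 ≈ -0.17647)
t*5 + M = 54*5 - 3/17 = 270 - 3/17 = 4587/17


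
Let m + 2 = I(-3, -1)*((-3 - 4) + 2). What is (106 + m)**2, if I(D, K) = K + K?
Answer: 12996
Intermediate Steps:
I(D, K) = 2*K
m = 8 (m = -2 + (2*(-1))*((-3 - 4) + 2) = -2 - 2*(-7 + 2) = -2 - 2*(-5) = -2 + 10 = 8)
(106 + m)**2 = (106 + 8)**2 = 114**2 = 12996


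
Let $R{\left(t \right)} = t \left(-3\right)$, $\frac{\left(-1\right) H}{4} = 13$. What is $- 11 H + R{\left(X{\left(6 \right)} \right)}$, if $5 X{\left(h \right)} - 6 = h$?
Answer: $\frac{2824}{5} \approx 564.8$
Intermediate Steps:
$H = -52$ ($H = \left(-4\right) 13 = -52$)
$X{\left(h \right)} = \frac{6}{5} + \frac{h}{5}$
$R{\left(t \right)} = - 3 t$
$- 11 H + R{\left(X{\left(6 \right)} \right)} = \left(-11\right) \left(-52\right) - 3 \left(\frac{6}{5} + \frac{1}{5} \cdot 6\right) = 572 - 3 \left(\frac{6}{5} + \frac{6}{5}\right) = 572 - \frac{36}{5} = \frac{2824}{5}$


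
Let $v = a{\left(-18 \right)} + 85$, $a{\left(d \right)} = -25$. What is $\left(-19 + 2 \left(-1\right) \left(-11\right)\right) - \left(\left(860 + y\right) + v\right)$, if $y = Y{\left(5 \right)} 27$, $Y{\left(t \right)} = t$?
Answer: $-1052$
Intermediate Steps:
$v = 60$ ($v = -25 + 85 = 60$)
$y = 135$ ($y = 5 \cdot 27 = 135$)
$\left(-19 + 2 \left(-1\right) \left(-11\right)\right) - \left(\left(860 + y\right) + v\right) = \left(-19 + 2 \left(-1\right) \left(-11\right)\right) - \left(\left(860 + 135\right) + 60\right) = \left(-19 - -22\right) - \left(995 + 60\right) = \left(-19 + 22\right) - 1055 = 3 - 1055 = -1052$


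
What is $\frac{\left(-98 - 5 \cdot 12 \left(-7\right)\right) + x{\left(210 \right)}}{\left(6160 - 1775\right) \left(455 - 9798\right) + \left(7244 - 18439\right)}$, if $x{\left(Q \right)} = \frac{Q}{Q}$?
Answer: $- \frac{323}{40980250} \approx -7.8818 \cdot 10^{-6}$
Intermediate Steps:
$x{\left(Q \right)} = 1$
$\frac{\left(-98 - 5 \cdot 12 \left(-7\right)\right) + x{\left(210 \right)}}{\left(6160 - 1775\right) \left(455 - 9798\right) + \left(7244 - 18439\right)} = \frac{\left(-98 - 5 \cdot 12 \left(-7\right)\right) + 1}{\left(6160 - 1775\right) \left(455 - 9798\right) + \left(7244 - 18439\right)} = \frac{\left(-98 - -420\right) + 1}{4385 \left(-9343\right) + \left(7244 - 18439\right)} = \frac{\left(-98 + 420\right) + 1}{-40969055 - 11195} = \frac{322 + 1}{-40980250} = 323 \left(- \frac{1}{40980250}\right) = - \frac{323}{40980250}$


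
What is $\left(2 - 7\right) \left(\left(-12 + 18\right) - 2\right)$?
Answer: $-20$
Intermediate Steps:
$\left(2 - 7\right) \left(\left(-12 + 18\right) - 2\right) = \left(2 - 7\right) \left(6 - 2\right) = \left(-5\right) 4 = -20$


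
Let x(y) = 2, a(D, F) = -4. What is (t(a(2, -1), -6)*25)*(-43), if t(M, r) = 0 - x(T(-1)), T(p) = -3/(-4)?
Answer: 2150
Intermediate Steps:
T(p) = ¾ (T(p) = -3*(-¼) = ¾)
t(M, r) = -2 (t(M, r) = 0 - 1*2 = 0 - 2 = -2)
(t(a(2, -1), -6)*25)*(-43) = -2*25*(-43) = -50*(-43) = 2150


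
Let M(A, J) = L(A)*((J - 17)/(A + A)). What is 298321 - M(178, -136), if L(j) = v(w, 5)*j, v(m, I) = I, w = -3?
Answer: 597407/2 ≈ 2.9870e+5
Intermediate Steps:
L(j) = 5*j
M(A, J) = -85/2 + 5*J/2 (M(A, J) = (5*A)*((J - 17)/(A + A)) = (5*A)*((-17 + J)/((2*A))) = (5*A)*((-17 + J)*(1/(2*A))) = (5*A)*((-17 + J)/(2*A)) = -85/2 + 5*J/2)
298321 - M(178, -136) = 298321 - (-85/2 + (5/2)*(-136)) = 298321 - (-85/2 - 340) = 298321 - 1*(-765/2) = 298321 + 765/2 = 597407/2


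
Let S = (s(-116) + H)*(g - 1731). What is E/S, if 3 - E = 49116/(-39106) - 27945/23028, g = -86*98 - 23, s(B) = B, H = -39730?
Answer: 273636629/20297611461016272 ≈ 1.3481e-8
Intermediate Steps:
g = -8451 (g = -8428 - 23 = -8451)
E = 820909887/150088828 (E = 3 - (49116/(-39106) - 27945/23028) = 3 - (49116*(-1/39106) - 27945*1/23028) = 3 - (-24558/19553 - 9315/7676) = 3 - 1*(-370643403/150088828) = 3 + 370643403/150088828 = 820909887/150088828 ≈ 5.4695)
S = 405711972 (S = (-116 - 39730)*(-8451 - 1731) = -39846*(-10182) = 405711972)
E/S = (820909887/150088828)/405711972 = (820909887/150088828)*(1/405711972) = 273636629/20297611461016272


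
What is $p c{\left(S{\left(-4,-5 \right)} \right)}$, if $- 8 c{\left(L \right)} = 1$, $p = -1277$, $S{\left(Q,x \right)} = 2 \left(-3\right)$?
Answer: $\frac{1277}{8} \approx 159.63$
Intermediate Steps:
$S{\left(Q,x \right)} = -6$
$c{\left(L \right)} = - \frac{1}{8}$ ($c{\left(L \right)} = \left(- \frac{1}{8}\right) 1 = - \frac{1}{8}$)
$p c{\left(S{\left(-4,-5 \right)} \right)} = \left(-1277\right) \left(- \frac{1}{8}\right) = \frac{1277}{8}$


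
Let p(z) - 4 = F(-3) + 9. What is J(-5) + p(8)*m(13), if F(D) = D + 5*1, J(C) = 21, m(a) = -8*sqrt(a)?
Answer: 21 - 120*sqrt(13) ≈ -411.67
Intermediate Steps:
F(D) = 5 + D (F(D) = D + 5 = 5 + D)
p(z) = 15 (p(z) = 4 + ((5 - 3) + 9) = 4 + (2 + 9) = 4 + 11 = 15)
J(-5) + p(8)*m(13) = 21 + 15*(-8*sqrt(13)) = 21 - 120*sqrt(13)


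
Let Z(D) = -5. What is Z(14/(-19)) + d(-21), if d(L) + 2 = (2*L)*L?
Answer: 875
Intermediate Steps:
d(L) = -2 + 2*L² (d(L) = -2 + (2*L)*L = -2 + 2*L²)
Z(14/(-19)) + d(-21) = -5 + (-2 + 2*(-21)²) = -5 + (-2 + 2*441) = -5 + (-2 + 882) = -5 + 880 = 875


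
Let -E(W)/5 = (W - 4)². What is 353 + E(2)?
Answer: 333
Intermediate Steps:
E(W) = -5*(-4 + W)² (E(W) = -5*(W - 4)² = -5*(-4 + W)²)
353 + E(2) = 353 - 5*(-4 + 2)² = 353 - 5*(-2)² = 353 - 5*4 = 353 - 20 = 333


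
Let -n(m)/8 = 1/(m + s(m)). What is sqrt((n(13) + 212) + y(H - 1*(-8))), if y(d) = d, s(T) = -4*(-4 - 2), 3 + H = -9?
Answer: 62*sqrt(74)/37 ≈ 14.415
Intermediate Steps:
H = -12 (H = -3 - 9 = -12)
s(T) = 24 (s(T) = -4*(-6) = 24)
n(m) = -8/(24 + m) (n(m) = -8/(m + 24) = -8/(24 + m))
sqrt((n(13) + 212) + y(H - 1*(-8))) = sqrt((-8/(24 + 13) + 212) + (-12 - 1*(-8))) = sqrt((-8/37 + 212) + (-12 + 8)) = sqrt((-8*1/37 + 212) - 4) = sqrt((-8/37 + 212) - 4) = sqrt(7836/37 - 4) = sqrt(7688/37) = 62*sqrt(74)/37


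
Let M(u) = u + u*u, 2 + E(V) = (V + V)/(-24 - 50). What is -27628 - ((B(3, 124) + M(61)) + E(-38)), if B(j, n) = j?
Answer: -1162245/37 ≈ -31412.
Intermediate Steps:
E(V) = -2 - V/37 (E(V) = -2 + (V + V)/(-24 - 50) = -2 + (2*V)/(-74) = -2 + (2*V)*(-1/74) = -2 - V/37)
M(u) = u + u**2
-27628 - ((B(3, 124) + M(61)) + E(-38)) = -27628 - ((3 + 61*(1 + 61)) + (-2 - 1/37*(-38))) = -27628 - ((3 + 61*62) + (-2 + 38/37)) = -27628 - ((3 + 3782) - 36/37) = -27628 - (3785 - 36/37) = -27628 - 1*140009/37 = -27628 - 140009/37 = -1162245/37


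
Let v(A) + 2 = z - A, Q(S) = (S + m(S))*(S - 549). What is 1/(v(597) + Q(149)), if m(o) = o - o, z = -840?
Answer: -1/61039 ≈ -1.6383e-5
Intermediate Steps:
m(o) = 0
Q(S) = S*(-549 + S) (Q(S) = (S + 0)*(S - 549) = S*(-549 + S))
v(A) = -842 - A (v(A) = -2 + (-840 - A) = -842 - A)
1/(v(597) + Q(149)) = 1/((-842 - 1*597) + 149*(-549 + 149)) = 1/((-842 - 597) + 149*(-400)) = 1/(-1439 - 59600) = 1/(-61039) = -1/61039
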